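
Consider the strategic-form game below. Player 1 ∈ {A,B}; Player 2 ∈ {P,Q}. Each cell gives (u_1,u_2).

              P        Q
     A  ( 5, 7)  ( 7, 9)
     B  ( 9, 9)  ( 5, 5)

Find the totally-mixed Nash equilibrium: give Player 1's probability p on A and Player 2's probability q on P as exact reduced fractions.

(p,q) = (2/3, 1/3)

P1 indiff ⇒ q·5+(1-q)·7 = q·9+(1-q)·5 ⇒ q(-4) = (1-q)(-2) ⇒ q = 1/3
P2 indiff ⇒ p·7+(1-p)·9 = p·9+(1-p)·5 ⇒ p(-2) = (1-p)(-4) ⇒ p = 2/3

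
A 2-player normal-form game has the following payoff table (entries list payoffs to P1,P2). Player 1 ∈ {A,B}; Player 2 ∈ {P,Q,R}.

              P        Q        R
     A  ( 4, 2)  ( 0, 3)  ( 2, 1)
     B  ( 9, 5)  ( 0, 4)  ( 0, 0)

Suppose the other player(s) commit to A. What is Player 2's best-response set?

u_2(P vs A) = 2
u_2(Q vs A) = 3
u_2(R vs A) = 1
max payoff 3 at {Q}

P2 best: {Q}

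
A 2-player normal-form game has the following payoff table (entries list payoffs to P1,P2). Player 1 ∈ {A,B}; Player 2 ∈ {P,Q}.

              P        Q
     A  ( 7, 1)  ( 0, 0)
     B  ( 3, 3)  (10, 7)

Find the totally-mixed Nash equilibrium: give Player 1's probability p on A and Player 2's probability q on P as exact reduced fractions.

P1 indiff ⇒ q·7+(1-q)·0 = q·3+(1-q)·10 ⇒ q(4) = (1-q)(10) ⇒ q = 5/7
P2 indiff ⇒ p·1+(1-p)·3 = p·0+(1-p)·7 ⇒ p(1) = (1-p)(4) ⇒ p = 4/5

P1 mixes 4/5 on A; P2 mixes 5/7 on P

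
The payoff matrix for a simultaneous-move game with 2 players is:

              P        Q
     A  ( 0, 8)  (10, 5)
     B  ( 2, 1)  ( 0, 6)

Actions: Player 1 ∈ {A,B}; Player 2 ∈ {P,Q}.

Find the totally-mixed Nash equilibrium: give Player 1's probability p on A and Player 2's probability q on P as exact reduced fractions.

P1 mixes 5/8 on A; P2 mixes 5/6 on P

P1 indiff ⇒ q·0+(1-q)·10 = q·2+(1-q)·0 ⇒ q(-2) = (1-q)(-10) ⇒ q = 5/6
P2 indiff ⇒ p·8+(1-p)·1 = p·5+(1-p)·6 ⇒ p(3) = (1-p)(5) ⇒ p = 5/8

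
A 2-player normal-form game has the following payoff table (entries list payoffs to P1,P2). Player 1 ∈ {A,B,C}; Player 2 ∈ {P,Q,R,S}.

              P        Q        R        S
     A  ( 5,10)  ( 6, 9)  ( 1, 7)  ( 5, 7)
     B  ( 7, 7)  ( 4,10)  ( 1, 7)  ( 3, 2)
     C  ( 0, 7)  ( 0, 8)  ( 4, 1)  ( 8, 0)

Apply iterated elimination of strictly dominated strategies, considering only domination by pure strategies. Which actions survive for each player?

P2 drop R (Q beats it: A:9>7 B:10>7 C:8>1)
P2 drop S (P beats it: A:10>7 B:7>2 C:7>0)
P1 drop C (A beats it: P:5>0 Q:6>0)
P1→{A,B} P2→{P,Q}

Remaining: P1:{A,B} P2:{P,Q}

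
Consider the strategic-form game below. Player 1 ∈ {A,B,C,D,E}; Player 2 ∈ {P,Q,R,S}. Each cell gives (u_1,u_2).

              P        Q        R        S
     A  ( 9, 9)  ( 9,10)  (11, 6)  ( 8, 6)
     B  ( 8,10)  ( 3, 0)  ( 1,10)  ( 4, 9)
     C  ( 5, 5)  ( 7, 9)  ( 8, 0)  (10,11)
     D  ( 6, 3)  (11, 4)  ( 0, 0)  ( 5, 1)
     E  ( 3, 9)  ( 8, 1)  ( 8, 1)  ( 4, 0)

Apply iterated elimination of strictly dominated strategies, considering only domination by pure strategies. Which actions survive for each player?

P1 drop B (A beats it: P:9>8 Q:9>3 R:11>1 S:8>4)
P1 drop E (A beats it: P:9>3 Q:9>8 R:11>8 S:8>4)
P2 drop P (Q beats it: A:10>9 C:9>5 D:4>3)
P2 drop R (Q beats it: A:10>6 C:9>0 D:4>0)
P1→{A,C,D} P2→{Q,S}

IESDS → P1:{A,C,D} P2:{Q,S}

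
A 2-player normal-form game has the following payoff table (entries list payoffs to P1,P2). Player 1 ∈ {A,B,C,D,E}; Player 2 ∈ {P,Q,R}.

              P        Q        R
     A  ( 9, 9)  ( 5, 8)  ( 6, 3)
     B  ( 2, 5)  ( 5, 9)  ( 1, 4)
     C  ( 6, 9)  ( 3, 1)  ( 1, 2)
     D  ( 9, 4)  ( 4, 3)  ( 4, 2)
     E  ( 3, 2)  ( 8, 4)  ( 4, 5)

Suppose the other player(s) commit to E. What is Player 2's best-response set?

u_2(P vs E) = 2
u_2(Q vs E) = 4
u_2(R vs E) = 5
max payoff 5 at {R}

BR_2 = {R}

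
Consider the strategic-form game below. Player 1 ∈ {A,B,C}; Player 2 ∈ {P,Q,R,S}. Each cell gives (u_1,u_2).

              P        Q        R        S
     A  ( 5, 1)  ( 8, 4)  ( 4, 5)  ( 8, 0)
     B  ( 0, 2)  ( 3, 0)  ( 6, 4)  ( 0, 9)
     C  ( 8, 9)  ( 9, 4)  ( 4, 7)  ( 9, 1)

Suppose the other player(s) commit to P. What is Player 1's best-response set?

u_1(A vs P) = 5
u_1(B vs P) = 0
u_1(C vs P) = 8
max payoff 8 at {C}

BR_1 = {C}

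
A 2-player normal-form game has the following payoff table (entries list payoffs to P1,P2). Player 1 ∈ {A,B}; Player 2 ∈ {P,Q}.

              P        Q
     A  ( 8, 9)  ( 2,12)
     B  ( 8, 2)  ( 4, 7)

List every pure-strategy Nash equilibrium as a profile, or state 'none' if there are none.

PSNE = {(B,Q)}

(A,P): not NE [P2→Q gives 12>9]
(A,Q): not NE [P1→B gives 4>2]
(B,P): not NE [P2→Q gives 7>2]
(B,Q): NE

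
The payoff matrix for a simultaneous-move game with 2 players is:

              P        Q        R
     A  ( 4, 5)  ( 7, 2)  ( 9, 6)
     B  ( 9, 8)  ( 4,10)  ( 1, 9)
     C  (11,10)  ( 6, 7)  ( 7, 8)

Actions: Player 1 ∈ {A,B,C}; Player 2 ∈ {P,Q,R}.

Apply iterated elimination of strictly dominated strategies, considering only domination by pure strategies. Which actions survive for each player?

P1 drop B (C beats it: P:11>9 Q:6>4 R:7>1)
P2 drop Q (P beats it: A:5>2 C:10>7)
P1→{A,C} P2→{P,R}

Survivors P1:{A,C} P2:{P,R}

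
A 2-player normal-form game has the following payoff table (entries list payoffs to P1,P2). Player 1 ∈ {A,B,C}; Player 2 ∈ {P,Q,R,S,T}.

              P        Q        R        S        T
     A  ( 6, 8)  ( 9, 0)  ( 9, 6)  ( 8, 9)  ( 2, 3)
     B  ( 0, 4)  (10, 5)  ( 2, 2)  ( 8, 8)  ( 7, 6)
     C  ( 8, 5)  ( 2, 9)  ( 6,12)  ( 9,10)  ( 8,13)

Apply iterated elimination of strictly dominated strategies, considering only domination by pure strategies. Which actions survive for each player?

Remaining: P1:{A,C} P2:{R,S,T}

P2 drop P (S beats it: A:9>8 B:8>4 C:10>5)
P2 drop Q (S beats it: A:9>0 B:8>5 C:10>9)
P1 drop B (C beats it: R:6>2 S:9>8 T:8>7)
P1→{A,C} P2→{R,S,T}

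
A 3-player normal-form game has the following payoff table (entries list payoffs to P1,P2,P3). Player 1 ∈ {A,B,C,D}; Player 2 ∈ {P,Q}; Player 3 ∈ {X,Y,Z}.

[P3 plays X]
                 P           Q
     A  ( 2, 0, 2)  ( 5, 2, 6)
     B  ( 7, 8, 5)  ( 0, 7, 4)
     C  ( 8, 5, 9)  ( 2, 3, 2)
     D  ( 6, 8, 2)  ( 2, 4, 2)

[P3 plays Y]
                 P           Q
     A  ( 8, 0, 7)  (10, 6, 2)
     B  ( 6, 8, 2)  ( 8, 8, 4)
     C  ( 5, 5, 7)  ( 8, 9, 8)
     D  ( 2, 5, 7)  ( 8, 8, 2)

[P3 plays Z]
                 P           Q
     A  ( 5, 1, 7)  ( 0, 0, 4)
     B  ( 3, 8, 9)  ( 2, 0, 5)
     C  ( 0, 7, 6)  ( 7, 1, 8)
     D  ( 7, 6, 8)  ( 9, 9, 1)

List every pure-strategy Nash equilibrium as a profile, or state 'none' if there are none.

(A,P,X): not NE [P1→C gives 8>2; P2→Q gives 2>0; P3→Z gives 7>2]
(A,P,Y): not NE [P2→Q gives 6>0]
(A,P,Z): not NE [P1→D gives 7>5]
(A,Q,X): NE
(A,Q,Y): not NE [P3→X gives 6>2]
(A,Q,Z): not NE [P1→D gives 9>0; P2→P gives 1>0; P3→X gives 6>4]
(B,P,X): not NE [P1→C gives 8>7; P3→Z gives 9>5]
(B,P,Y): not NE [P1→A gives 8>6; P3→Z gives 9>2]
(B,P,Z): not NE [P1→D gives 7>3]
(B,Q,X): not NE [P1→A gives 5>0; P2→P gives 8>7; P3→Z gives 5>4]
(B,Q,Y): not NE [P1→A gives 10>8; P3→Z gives 5>4]
(B,Q,Z): not NE [P1→D gives 9>2; P2→P gives 8>0]
(C,P,X): NE
(C,P,Y): not NE [P1→A gives 8>5; P2→Q gives 9>5; P3→X gives 9>7]
(C,P,Z): not NE [P1→D gives 7>0; P3→X gives 9>6]
(C,Q,X): not NE [P1→A gives 5>2; P2→P gives 5>3; P3→Z gives 8>2]
(C,Q,Y): not NE [P1→A gives 10>8]
(C,Q,Z): not NE [P1→D gives 9>7; P2→P gives 7>1]
(D,P,X): not NE [P1→C gives 8>6; P3→Z gives 8>2]
(D,P,Y): not NE [P1→A gives 8>2; P2→Q gives 8>5; P3→Z gives 8>7]
(D,P,Z): not NE [P2→Q gives 9>6]
(D,Q,X): not NE [P1→A gives 5>2; P2→P gives 8>4]
(D,Q,Y): not NE [P1→A gives 10>8]
(D,Q,Z): not NE [P3→Y gives 2>1]

PSNE = {(A,Q,X), (C,P,X)}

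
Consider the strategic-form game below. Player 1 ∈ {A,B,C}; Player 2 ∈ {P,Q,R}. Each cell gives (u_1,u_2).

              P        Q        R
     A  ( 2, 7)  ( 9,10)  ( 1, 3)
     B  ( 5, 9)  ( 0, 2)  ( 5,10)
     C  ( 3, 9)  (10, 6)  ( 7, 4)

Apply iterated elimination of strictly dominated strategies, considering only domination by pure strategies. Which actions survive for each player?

P1 drop A (C beats it: P:3>2 Q:10>9 R:7>1)
P2 drop Q (P beats it: B:9>2 C:9>6)
P1→{B,C} P2→{P,R}

Remaining: P1:{B,C} P2:{P,R}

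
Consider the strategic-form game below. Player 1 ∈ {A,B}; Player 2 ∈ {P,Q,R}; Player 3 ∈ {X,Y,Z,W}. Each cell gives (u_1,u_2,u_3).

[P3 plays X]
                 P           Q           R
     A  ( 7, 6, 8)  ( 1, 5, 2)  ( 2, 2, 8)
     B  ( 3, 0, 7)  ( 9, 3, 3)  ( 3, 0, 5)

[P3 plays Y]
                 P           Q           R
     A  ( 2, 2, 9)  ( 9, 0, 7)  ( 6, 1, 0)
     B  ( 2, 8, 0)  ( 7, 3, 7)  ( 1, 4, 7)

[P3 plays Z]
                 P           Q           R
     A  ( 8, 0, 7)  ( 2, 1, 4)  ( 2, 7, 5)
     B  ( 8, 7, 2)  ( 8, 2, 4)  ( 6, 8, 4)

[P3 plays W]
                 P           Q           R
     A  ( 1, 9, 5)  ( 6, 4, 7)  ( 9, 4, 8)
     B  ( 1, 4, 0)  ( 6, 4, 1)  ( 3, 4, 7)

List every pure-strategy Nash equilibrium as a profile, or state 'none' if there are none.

(A,P,X): not NE [P3→Y gives 9>8]
(A,P,Y): NE
(A,P,Z): not NE [P2→R gives 7>0; P3→Y gives 9>7]
(A,P,W): not NE [P3→Y gives 9>5]
(A,Q,X): not NE [P1→B gives 9>1; P2→P gives 6>5; P3→W gives 7>2]
(A,Q,Y): not NE [P2→P gives 2>0]
(A,Q,Z): not NE [P1→B gives 8>2; P2→R gives 7>1; P3→W gives 7>4]
(A,Q,W): not NE [P2→P gives 9>4]
(A,R,X): not NE [P1→B gives 3>2; P2→P gives 6>2]
(A,R,Y): not NE [P2→P gives 2>1; P3→W gives 8>0]
(A,R,Z): not NE [P1→B gives 6>2; P3→W gives 8>5]
(A,R,W): not NE [P2→P gives 9>4]
(B,P,X): not NE [P1→A gives 7>3; P2→Q gives 3>0]
(B,P,Y): not NE [P3→X gives 7>0]
(B,P,Z): not NE [P2→R gives 8>7; P3→X gives 7>2]
(B,P,W): not NE [P3→X gives 7>0]
(B,Q,X): not NE [P3→Y gives 7>3]
(B,Q,Y): not NE [P1→A gives 9>7; P2→P gives 8>3]
(B,Q,Z): not NE [P2→R gives 8>2; P3→Y gives 7>4]
(B,Q,W): not NE [P3→Y gives 7>1]
(B,R,X): not NE [P2→Q gives 3>0; P3→W gives 7>5]
(B,R,Y): not NE [P1→A gives 6>1; P2→P gives 8>4]
(B,R,Z): not NE [P3→W gives 7>4]
(B,R,W): not NE [P1→A gives 9>3]

NE set: (A,P,Y)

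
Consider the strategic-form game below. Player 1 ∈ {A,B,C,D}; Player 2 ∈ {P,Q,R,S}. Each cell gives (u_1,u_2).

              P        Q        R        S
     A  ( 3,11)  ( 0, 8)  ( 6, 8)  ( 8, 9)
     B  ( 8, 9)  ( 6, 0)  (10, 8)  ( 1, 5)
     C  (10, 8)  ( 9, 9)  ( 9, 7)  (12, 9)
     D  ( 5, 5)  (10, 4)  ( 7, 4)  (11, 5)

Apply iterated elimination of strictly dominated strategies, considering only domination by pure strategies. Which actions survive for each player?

Remaining: P1:{C,D} P2:{P,Q,S}

P1 drop A (C beats it: P:10>3 Q:9>0 R:9>6 S:12>8)
P2 drop R (P beats it: B:9>8 C:8>7 D:5>4)
P1 drop B (C beats it: P:10>8 Q:9>6 S:12>1)
P1→{C,D} P2→{P,Q,S}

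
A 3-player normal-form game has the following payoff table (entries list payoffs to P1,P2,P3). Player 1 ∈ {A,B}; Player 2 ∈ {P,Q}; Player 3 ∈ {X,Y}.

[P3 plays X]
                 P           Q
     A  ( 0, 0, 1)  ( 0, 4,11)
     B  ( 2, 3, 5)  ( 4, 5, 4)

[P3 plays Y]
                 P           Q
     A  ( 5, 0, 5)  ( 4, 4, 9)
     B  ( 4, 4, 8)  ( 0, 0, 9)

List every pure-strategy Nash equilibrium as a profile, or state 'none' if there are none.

No pure NE.

(A,P,X): not NE [P1→B gives 2>0; P2→Q gives 4>0; P3→Y gives 5>1]
(A,P,Y): not NE [P2→Q gives 4>0]
(A,Q,X): not NE [P1→B gives 4>0]
(A,Q,Y): not NE [P3→X gives 11>9]
(B,P,X): not NE [P2→Q gives 5>3; P3→Y gives 8>5]
(B,P,Y): not NE [P1→A gives 5>4]
(B,Q,X): not NE [P3→Y gives 9>4]
(B,Q,Y): not NE [P1→A gives 4>0; P2→P gives 4>0]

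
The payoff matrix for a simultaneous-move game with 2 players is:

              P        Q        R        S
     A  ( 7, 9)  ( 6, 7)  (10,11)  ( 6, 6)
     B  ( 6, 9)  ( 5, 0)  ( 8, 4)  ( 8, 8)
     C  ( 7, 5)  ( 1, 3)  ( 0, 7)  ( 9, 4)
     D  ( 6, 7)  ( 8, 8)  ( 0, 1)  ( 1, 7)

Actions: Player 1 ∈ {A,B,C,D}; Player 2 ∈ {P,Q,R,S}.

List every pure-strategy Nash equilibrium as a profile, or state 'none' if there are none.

(A,P): not NE [P2→R gives 11>9]
(A,Q): not NE [P1→D gives 8>6; P2→R gives 11>7]
(A,R): NE
(A,S): not NE [P1→C gives 9>6; P2→R gives 11>6]
(B,P): not NE [P1→C gives 7>6]
(B,Q): not NE [P1→D gives 8>5; P2→P gives 9>0]
(B,R): not NE [P1→A gives 10>8; P2→P gives 9>4]
(B,S): not NE [P1→C gives 9>8; P2→P gives 9>8]
(C,P): not NE [P2→R gives 7>5]
(C,Q): not NE [P1→D gives 8>1; P2→R gives 7>3]
(C,R): not NE [P1→A gives 10>0]
(C,S): not NE [P2→R gives 7>4]
(D,P): not NE [P1→C gives 7>6; P2→Q gives 8>7]
(D,Q): NE
(D,R): not NE [P1→A gives 10>0; P2→Q gives 8>1]
(D,S): not NE [P1→C gives 9>1; P2→Q gives 8>7]

PSNE = {(A,R), (D,Q)}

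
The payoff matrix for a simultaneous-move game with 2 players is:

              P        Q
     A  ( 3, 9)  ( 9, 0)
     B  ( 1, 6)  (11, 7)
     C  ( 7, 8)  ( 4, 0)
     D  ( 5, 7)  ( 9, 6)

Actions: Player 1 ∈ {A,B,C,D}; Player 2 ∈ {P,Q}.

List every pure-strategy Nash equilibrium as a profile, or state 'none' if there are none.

(A,P): not NE [P1→C gives 7>3]
(A,Q): not NE [P1→B gives 11>9; P2→P gives 9>0]
(B,P): not NE [P1→C gives 7>1; P2→Q gives 7>6]
(B,Q): NE
(C,P): NE
(C,Q): not NE [P1→B gives 11>4; P2→P gives 8>0]
(D,P): not NE [P1→C gives 7>5]
(D,Q): not NE [P1→B gives 11>9; P2→P gives 7>6]

NE set: (B,Q), (C,P)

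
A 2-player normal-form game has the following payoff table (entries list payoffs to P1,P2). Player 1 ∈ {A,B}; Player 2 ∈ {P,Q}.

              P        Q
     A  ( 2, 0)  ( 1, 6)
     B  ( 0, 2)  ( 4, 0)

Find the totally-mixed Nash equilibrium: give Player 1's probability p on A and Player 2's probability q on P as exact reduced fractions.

(p,q) = (1/4, 3/5)

P1 indiff ⇒ q·2+(1-q)·1 = q·0+(1-q)·4 ⇒ q(2) = (1-q)(3) ⇒ q = 3/5
P2 indiff ⇒ p·0+(1-p)·2 = p·6+(1-p)·0 ⇒ p(-6) = (1-p)(-2) ⇒ p = 1/4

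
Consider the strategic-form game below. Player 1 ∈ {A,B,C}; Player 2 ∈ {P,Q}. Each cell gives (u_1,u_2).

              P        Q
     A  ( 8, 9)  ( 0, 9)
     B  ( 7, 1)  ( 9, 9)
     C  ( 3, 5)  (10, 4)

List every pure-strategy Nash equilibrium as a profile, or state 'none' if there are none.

(A,P): NE
(A,Q): not NE [P1→C gives 10>0]
(B,P): not NE [P1→A gives 8>7; P2→Q gives 9>1]
(B,Q): not NE [P1→C gives 10>9]
(C,P): not NE [P1→A gives 8>3]
(C,Q): not NE [P2→P gives 5>4]

Nash profiles: (A,P)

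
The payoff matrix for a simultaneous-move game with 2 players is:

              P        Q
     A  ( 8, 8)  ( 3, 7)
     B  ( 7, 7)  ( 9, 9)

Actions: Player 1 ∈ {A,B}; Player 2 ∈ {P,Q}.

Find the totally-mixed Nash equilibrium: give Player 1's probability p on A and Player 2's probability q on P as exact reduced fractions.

(p,q) = (2/3, 6/7)

P1 indiff ⇒ q·8+(1-q)·3 = q·7+(1-q)·9 ⇒ q(1) = (1-q)(6) ⇒ q = 6/7
P2 indiff ⇒ p·8+(1-p)·7 = p·7+(1-p)·9 ⇒ p(1) = (1-p)(2) ⇒ p = 2/3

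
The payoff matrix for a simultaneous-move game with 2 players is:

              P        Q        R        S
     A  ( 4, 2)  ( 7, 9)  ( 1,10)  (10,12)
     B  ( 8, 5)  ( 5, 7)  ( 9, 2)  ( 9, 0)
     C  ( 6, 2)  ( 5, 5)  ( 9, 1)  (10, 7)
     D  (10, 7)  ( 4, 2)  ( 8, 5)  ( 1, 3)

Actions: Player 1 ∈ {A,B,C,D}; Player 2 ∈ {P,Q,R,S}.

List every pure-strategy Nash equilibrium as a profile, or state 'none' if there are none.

NE set: (A,S), (C,S), (D,P)

(A,P): not NE [P1→D gives 10>4; P2→S gives 12>2]
(A,Q): not NE [P2→S gives 12>9]
(A,R): not NE [P1→C gives 9>1; P2→S gives 12>10]
(A,S): NE
(B,P): not NE [P1→D gives 10>8; P2→Q gives 7>5]
(B,Q): not NE [P1→A gives 7>5]
(B,R): not NE [P2→Q gives 7>2]
(B,S): not NE [P1→C gives 10>9; P2→Q gives 7>0]
(C,P): not NE [P1→D gives 10>6; P2→S gives 7>2]
(C,Q): not NE [P1→A gives 7>5; P2→S gives 7>5]
(C,R): not NE [P2→S gives 7>1]
(C,S): NE
(D,P): NE
(D,Q): not NE [P1→A gives 7>4; P2→P gives 7>2]
(D,R): not NE [P1→C gives 9>8; P2→P gives 7>5]
(D,S): not NE [P1→C gives 10>1; P2→P gives 7>3]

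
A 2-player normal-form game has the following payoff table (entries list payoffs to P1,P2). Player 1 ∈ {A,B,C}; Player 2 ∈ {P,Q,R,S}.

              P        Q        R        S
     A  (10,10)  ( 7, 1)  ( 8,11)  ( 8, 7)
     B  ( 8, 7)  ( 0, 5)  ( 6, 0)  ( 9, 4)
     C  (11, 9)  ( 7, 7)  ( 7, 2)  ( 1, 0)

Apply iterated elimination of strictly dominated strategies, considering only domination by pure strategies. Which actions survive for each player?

P2 drop Q (P beats it: A:10>1 B:7>5 C:9>7)
P2 drop S (P beats it: A:10>7 B:7>4 C:9>0)
P1 drop B (A beats it: P:10>8 R:8>6)
P1→{A,C} P2→{P,R}

IESDS → P1:{A,C} P2:{P,R}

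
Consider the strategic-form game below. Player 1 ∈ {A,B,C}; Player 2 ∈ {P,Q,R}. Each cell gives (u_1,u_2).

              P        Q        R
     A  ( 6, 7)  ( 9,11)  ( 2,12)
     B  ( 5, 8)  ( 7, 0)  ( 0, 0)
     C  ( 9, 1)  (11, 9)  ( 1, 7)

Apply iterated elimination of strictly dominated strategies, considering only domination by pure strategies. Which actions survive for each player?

P1 drop B (A beats it: P:6>5 Q:9>7 R:2>0)
P2 drop P (Q beats it: A:11>7 C:9>1)
P1→{A,C} P2→{Q,R}

IESDS → P1:{A,C} P2:{Q,R}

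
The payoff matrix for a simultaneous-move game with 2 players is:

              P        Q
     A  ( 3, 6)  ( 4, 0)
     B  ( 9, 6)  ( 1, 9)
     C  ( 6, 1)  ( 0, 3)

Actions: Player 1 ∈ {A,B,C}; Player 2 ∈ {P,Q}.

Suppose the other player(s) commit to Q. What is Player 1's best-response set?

u_1(A vs Q) = 4
u_1(B vs Q) = 1
u_1(C vs Q) = 0
max payoff 4 at {A}

P1 best: {A}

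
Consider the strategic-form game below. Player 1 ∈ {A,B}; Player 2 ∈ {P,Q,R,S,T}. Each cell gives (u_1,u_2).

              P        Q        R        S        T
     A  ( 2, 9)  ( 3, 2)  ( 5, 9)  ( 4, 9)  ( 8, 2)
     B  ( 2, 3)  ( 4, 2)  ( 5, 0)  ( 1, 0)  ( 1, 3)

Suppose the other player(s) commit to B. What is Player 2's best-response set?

argmax u_2 = {P,T}

u_2(P vs B) = 3
u_2(Q vs B) = 2
u_2(R vs B) = 0
u_2(S vs B) = 0
u_2(T vs B) = 3
max payoff 3 at {P,T}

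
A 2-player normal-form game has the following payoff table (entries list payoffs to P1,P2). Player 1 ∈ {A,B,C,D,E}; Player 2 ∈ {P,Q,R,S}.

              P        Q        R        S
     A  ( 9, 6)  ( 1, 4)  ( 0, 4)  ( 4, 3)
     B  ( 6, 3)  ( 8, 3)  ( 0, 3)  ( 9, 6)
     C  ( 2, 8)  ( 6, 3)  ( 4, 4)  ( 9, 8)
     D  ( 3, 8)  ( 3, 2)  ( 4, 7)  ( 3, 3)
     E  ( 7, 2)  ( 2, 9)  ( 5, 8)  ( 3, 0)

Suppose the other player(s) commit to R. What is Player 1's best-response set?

P1 best: {E}

u_1(A vs R) = 0
u_1(B vs R) = 0
u_1(C vs R) = 4
u_1(D vs R) = 4
u_1(E vs R) = 5
max payoff 5 at {E}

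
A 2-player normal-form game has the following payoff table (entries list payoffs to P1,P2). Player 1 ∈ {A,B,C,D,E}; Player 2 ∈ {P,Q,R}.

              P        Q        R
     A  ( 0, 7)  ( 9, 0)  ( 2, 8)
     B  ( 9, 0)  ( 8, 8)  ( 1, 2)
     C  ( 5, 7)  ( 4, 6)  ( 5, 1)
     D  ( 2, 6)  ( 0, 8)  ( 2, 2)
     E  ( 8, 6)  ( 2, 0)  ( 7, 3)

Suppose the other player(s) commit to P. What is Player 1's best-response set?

u_1(A vs P) = 0
u_1(B vs P) = 9
u_1(C vs P) = 5
u_1(D vs P) = 2
u_1(E vs P) = 8
max payoff 9 at {B}

BR_1 = {B}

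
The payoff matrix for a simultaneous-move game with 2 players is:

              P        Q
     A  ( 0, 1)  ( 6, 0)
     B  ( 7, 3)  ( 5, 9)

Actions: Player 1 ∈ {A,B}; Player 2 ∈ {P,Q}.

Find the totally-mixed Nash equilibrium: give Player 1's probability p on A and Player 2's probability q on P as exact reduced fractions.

P1 indiff ⇒ q·0+(1-q)·6 = q·7+(1-q)·5 ⇒ q(-7) = (1-q)(-1) ⇒ q = 1/8
P2 indiff ⇒ p·1+(1-p)·3 = p·0+(1-p)·9 ⇒ p(1) = (1-p)(6) ⇒ p = 6/7

P1 mixes 6/7 on A; P2 mixes 1/8 on P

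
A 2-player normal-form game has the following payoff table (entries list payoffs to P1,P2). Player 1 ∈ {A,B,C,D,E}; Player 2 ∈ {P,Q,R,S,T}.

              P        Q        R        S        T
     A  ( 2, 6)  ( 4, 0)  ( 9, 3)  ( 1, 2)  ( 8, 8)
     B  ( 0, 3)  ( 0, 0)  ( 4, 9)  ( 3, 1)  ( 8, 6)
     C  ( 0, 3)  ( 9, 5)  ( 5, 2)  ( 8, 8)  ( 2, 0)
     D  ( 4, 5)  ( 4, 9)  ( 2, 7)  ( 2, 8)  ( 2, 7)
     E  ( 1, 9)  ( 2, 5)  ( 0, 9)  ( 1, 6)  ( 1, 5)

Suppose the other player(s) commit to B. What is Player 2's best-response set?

BR_2 = {R}

u_2(P vs B) = 3
u_2(Q vs B) = 0
u_2(R vs B) = 9
u_2(S vs B) = 1
u_2(T vs B) = 6
max payoff 9 at {R}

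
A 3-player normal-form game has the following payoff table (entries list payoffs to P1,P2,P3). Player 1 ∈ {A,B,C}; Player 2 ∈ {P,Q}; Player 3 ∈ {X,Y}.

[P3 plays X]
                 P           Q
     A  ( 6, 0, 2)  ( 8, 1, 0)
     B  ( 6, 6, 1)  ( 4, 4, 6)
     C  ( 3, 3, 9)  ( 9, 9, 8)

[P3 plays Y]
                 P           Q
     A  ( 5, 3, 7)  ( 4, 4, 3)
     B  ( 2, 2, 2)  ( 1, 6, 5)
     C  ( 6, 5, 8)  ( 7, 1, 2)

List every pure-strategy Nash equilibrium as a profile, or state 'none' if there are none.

(A,P,X): not NE [P2→Q gives 1>0; P3→Y gives 7>2]
(A,P,Y): not NE [P1→C gives 6>5; P2→Q gives 4>3]
(A,Q,X): not NE [P1→C gives 9>8; P3→Y gives 3>0]
(A,Q,Y): not NE [P1→C gives 7>4]
(B,P,X): not NE [P3→Y gives 2>1]
(B,P,Y): not NE [P1→C gives 6>2; P2→Q gives 6>2]
(B,Q,X): not NE [P1→C gives 9>4; P2→P gives 6>4]
(B,Q,Y): not NE [P1→C gives 7>1; P3→X gives 6>5]
(C,P,X): not NE [P1→B gives 6>3; P2→Q gives 9>3]
(C,P,Y): not NE [P3→X gives 9>8]
(C,Q,X): NE
(C,Q,Y): not NE [P2→P gives 5>1; P3→X gives 8>2]

NE set: (C,Q,X)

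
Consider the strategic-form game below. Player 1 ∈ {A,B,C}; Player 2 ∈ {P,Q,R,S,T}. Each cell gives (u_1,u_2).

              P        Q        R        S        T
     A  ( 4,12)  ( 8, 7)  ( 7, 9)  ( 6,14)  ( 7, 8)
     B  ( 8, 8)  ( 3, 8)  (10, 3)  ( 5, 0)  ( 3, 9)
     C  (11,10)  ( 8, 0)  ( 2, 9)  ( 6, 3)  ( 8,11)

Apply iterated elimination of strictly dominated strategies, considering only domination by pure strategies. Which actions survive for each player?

Remaining: P1:{A,C} P2:{P,S,T}

P2 drop Q (T beats it: A:8>7 B:9>8 C:11>0)
P2 drop R (P beats it: A:12>9 B:8>3 C:10>9)
P1 drop B (C beats it: P:11>8 S:6>5 T:8>3)
P1→{A,C} P2→{P,S,T}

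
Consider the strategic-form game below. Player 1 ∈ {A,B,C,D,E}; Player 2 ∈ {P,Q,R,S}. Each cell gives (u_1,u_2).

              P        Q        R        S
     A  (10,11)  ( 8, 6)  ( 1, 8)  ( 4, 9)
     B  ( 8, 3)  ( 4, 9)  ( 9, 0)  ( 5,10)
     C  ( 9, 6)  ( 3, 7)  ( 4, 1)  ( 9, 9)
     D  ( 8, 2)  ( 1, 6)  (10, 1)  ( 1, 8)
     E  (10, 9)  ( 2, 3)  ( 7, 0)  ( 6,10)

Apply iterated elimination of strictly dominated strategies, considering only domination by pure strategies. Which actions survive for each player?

IESDS → P1:{A,C,E} P2:{P,S}

P2 drop Q (S beats it: A:9>6 B:10>9 C:9>7 D:8>6 E:10>3)
P2 drop R (P beats it: A:11>8 B:3>0 C:6>1 D:2>1 E:9>0)
P1 drop B (C beats it: P:9>8 S:9>5)
P1 drop D (A beats it: P:10>8 S:4>1)
P1→{A,C,E} P2→{P,S}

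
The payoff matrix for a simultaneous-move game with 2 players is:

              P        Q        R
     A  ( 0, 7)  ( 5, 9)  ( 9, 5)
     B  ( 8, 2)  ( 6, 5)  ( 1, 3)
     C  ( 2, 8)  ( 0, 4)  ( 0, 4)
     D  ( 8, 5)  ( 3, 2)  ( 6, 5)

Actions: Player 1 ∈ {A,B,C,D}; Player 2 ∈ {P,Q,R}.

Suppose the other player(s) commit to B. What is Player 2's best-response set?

u_2(P vs B) = 2
u_2(Q vs B) = 5
u_2(R vs B) = 3
max payoff 5 at {Q}

BR_2 = {Q}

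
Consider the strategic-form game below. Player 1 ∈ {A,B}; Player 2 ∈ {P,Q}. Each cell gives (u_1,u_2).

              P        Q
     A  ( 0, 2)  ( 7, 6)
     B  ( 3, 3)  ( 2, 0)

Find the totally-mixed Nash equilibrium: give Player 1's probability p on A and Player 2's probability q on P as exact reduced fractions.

P1 mixes 3/7 on A; P2 mixes 5/8 on P

P1 indiff ⇒ q·0+(1-q)·7 = q·3+(1-q)·2 ⇒ q(-3) = (1-q)(-5) ⇒ q = 5/8
P2 indiff ⇒ p·2+(1-p)·3 = p·6+(1-p)·0 ⇒ p(-4) = (1-p)(-3) ⇒ p = 3/7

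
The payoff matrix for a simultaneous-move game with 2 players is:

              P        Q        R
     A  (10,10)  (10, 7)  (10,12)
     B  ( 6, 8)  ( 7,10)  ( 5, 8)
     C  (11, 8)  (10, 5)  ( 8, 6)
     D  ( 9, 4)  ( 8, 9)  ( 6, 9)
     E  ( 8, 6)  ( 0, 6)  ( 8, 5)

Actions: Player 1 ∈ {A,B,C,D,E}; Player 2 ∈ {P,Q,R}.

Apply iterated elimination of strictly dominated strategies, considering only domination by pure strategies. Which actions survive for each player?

P1 drop B (A beats it: P:10>6 Q:10>7 R:10>5)
P1 drop D (A beats it: P:10>9 Q:10>8 R:10>6)
P1 drop E (A beats it: P:10>8 Q:10>0 R:10>8)
P2 drop Q (P beats it: A:10>7 C:8>5)
P1→{A,C} P2→{P,R}

Survivors P1:{A,C} P2:{P,R}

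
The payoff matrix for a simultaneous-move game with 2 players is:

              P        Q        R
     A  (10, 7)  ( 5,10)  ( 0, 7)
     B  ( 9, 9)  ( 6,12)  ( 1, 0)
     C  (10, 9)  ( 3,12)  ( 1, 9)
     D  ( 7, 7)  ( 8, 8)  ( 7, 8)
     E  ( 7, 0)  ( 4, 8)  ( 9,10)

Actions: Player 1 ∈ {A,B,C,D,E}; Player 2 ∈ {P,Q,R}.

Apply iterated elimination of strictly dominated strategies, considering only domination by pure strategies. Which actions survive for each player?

IESDS → P1:{D,E} P2:{Q,R}

P2 drop P (Q beats it: A:10>7 B:12>9 C:12>9 D:8>7 E:8>0)
P1 drop A (B beats it: Q:6>5 R:1>0)
P1 drop B (D beats it: Q:8>6 R:7>1)
P1 drop C (D beats it: Q:8>3 R:7>1)
P1→{D,E} P2→{Q,R}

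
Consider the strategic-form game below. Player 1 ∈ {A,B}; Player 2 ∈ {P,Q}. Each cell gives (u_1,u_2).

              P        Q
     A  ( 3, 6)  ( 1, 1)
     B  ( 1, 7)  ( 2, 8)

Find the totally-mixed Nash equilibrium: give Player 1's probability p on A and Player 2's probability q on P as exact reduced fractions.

P1 indiff ⇒ q·3+(1-q)·1 = q·1+(1-q)·2 ⇒ q(2) = (1-q)(1) ⇒ q = 1/3
P2 indiff ⇒ p·6+(1-p)·7 = p·1+(1-p)·8 ⇒ p(5) = (1-p)(1) ⇒ p = 1/6

P1 mixes 1/6 on A; P2 mixes 1/3 on P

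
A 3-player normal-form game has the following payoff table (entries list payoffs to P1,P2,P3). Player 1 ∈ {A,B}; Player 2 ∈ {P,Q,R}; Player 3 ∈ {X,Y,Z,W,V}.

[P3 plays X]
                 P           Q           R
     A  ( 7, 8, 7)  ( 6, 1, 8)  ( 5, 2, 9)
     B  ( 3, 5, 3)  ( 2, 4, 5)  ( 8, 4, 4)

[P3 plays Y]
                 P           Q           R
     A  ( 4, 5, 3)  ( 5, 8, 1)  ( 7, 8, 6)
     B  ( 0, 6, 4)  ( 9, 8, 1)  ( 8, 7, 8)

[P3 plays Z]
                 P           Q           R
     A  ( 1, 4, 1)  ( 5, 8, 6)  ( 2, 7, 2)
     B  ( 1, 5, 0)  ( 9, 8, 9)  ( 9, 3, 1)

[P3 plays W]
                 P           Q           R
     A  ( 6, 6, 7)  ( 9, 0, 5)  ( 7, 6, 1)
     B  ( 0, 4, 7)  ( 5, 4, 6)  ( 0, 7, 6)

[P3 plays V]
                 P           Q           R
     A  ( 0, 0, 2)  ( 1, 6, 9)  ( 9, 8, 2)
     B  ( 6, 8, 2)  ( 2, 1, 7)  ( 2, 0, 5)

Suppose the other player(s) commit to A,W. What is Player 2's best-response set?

u_2(P vs A,W) = 6
u_2(Q vs A,W) = 0
u_2(R vs A,W) = 6
max payoff 6 at {P,R}

P2 best: {P,R}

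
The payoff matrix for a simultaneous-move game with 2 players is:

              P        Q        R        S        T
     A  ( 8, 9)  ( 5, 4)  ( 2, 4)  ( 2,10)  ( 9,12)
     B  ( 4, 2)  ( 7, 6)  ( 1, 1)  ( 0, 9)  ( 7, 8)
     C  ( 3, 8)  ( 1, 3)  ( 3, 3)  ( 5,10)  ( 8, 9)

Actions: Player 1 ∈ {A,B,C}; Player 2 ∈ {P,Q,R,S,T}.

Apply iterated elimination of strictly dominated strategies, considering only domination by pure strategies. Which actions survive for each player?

IESDS → P1:{A,C} P2:{S,T}

P2 drop P (S beats it: A:10>9 B:9>2 C:10>8)
P2 drop Q (S beats it: A:10>4 B:9>6 C:10>3)
P1 drop B (A beats it: R:2>1 S:2>0 T:9>7)
P2 drop R (S beats it: A:10>4 C:10>3)
P1→{A,C} P2→{S,T}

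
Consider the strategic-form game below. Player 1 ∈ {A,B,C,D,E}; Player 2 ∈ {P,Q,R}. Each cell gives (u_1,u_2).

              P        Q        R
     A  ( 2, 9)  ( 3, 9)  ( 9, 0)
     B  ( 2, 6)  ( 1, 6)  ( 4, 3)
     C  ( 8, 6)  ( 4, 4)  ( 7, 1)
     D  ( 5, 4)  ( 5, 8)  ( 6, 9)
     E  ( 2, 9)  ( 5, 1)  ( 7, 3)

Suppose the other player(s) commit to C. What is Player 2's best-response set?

u_2(P vs C) = 6
u_2(Q vs C) = 4
u_2(R vs C) = 1
max payoff 6 at {P}

argmax u_2 = {P}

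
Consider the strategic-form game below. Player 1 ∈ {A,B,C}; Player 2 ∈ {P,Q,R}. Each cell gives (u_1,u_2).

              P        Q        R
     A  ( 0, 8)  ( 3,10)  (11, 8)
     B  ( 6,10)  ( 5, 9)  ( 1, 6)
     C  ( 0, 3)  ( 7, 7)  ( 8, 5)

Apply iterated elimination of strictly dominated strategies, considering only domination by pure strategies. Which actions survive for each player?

IESDS → P1:{B,C} P2:{P,Q}

P2 drop R (Q beats it: A:10>8 B:9>6 C:7>5)
P1 drop A (B beats it: P:6>0 Q:5>3)
P1→{B,C} P2→{P,Q}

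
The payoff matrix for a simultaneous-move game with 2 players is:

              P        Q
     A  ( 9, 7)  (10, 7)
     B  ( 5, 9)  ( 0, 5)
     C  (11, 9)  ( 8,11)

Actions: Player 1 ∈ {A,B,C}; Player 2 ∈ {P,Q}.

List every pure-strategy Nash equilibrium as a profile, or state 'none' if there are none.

Nash profiles: (A,Q)

(A,P): not NE [P1→C gives 11>9]
(A,Q): NE
(B,P): not NE [P1→C gives 11>5]
(B,Q): not NE [P1→A gives 10>0; P2→P gives 9>5]
(C,P): not NE [P2→Q gives 11>9]
(C,Q): not NE [P1→A gives 10>8]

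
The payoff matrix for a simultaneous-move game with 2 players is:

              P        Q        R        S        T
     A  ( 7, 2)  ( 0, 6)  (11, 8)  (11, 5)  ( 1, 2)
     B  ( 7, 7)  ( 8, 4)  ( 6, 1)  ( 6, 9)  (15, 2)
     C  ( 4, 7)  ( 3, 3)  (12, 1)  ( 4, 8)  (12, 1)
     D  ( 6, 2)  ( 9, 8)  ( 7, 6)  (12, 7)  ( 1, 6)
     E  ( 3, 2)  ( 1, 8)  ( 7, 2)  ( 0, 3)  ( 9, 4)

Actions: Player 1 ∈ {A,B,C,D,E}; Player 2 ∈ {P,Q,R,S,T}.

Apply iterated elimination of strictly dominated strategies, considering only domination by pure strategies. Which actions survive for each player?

P1 drop E (C beats it: P:4>3 Q:3>1 R:12>7 S:4>0 T:12>9)
P2 drop P (S beats it: A:5>2 B:9>7 C:8>7 D:7>2)
P2 drop T (Q beats it: A:6>2 B:4>2 C:3>1 D:8>6)
P1 drop B (D beats it: Q:9>8 R:7>6 S:12>6)
P1→{A,C,D} P2→{Q,R,S}

Remaining: P1:{A,C,D} P2:{Q,R,S}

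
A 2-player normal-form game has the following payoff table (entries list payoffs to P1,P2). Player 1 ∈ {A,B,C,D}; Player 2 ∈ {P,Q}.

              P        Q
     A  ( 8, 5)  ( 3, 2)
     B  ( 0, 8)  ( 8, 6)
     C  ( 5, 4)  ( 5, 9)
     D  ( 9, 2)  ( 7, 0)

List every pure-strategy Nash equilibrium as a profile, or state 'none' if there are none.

(A,P): not NE [P1→D gives 9>8]
(A,Q): not NE [P1→B gives 8>3; P2→P gives 5>2]
(B,P): not NE [P1→D gives 9>0]
(B,Q): not NE [P2→P gives 8>6]
(C,P): not NE [P1→D gives 9>5; P2→Q gives 9>4]
(C,Q): not NE [P1→B gives 8>5]
(D,P): NE
(D,Q): not NE [P1→B gives 8>7; P2→P gives 2>0]

NE set: (D,P)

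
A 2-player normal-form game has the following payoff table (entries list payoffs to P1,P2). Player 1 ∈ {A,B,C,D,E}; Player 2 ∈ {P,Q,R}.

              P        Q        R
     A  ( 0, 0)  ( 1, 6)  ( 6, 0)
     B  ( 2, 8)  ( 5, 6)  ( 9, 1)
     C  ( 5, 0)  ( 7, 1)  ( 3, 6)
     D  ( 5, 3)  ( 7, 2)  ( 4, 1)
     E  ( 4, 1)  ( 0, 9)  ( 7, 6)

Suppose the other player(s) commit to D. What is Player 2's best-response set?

argmax u_2 = {P}

u_2(P vs D) = 3
u_2(Q vs D) = 2
u_2(R vs D) = 1
max payoff 3 at {P}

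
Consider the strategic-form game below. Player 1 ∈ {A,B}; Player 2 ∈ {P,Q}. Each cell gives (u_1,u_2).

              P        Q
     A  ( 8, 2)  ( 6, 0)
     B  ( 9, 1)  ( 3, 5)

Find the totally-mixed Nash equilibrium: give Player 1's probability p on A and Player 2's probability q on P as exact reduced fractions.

P1 indiff ⇒ q·8+(1-q)·6 = q·9+(1-q)·3 ⇒ q(-1) = (1-q)(-3) ⇒ q = 3/4
P2 indiff ⇒ p·2+(1-p)·1 = p·0+(1-p)·5 ⇒ p(2) = (1-p)(4) ⇒ p = 2/3

(p,q) = (2/3, 3/4)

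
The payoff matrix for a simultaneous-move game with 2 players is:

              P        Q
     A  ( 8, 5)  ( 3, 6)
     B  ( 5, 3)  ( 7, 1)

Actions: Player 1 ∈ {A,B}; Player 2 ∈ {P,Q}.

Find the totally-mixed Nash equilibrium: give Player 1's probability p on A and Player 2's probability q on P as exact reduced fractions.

(p,q) = (2/3, 4/7)

P1 indiff ⇒ q·8+(1-q)·3 = q·5+(1-q)·7 ⇒ q(3) = (1-q)(4) ⇒ q = 4/7
P2 indiff ⇒ p·5+(1-p)·3 = p·6+(1-p)·1 ⇒ p(-1) = (1-p)(-2) ⇒ p = 2/3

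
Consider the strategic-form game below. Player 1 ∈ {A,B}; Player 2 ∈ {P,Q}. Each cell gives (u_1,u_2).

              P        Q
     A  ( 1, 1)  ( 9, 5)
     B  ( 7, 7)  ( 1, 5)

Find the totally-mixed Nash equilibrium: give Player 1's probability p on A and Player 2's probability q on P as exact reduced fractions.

P1 indiff ⇒ q·1+(1-q)·9 = q·7+(1-q)·1 ⇒ q(-6) = (1-q)(-8) ⇒ q = 4/7
P2 indiff ⇒ p·1+(1-p)·7 = p·5+(1-p)·5 ⇒ p(-4) = (1-p)(-2) ⇒ p = 1/3

p=1/3, q=4/7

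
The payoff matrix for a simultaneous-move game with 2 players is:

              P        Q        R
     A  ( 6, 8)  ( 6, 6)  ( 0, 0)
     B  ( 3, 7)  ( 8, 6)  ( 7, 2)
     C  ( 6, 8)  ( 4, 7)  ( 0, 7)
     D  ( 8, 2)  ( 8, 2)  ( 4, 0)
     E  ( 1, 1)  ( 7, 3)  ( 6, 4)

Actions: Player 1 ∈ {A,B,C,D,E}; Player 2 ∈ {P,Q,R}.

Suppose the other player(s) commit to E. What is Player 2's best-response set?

P2 best: {R}

u_2(P vs E) = 1
u_2(Q vs E) = 3
u_2(R vs E) = 4
max payoff 4 at {R}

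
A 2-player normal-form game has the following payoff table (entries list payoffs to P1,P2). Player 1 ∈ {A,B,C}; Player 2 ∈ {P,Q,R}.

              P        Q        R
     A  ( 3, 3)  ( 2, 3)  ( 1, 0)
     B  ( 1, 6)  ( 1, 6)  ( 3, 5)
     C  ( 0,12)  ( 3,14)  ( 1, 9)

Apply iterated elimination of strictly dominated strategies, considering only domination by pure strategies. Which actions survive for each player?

P2 drop R (P beats it: A:3>0 B:6>5 C:12>9)
P1 drop B (A beats it: P:3>1 Q:2>1)
P1→{A,C} P2→{P,Q}

Remaining: P1:{A,C} P2:{P,Q}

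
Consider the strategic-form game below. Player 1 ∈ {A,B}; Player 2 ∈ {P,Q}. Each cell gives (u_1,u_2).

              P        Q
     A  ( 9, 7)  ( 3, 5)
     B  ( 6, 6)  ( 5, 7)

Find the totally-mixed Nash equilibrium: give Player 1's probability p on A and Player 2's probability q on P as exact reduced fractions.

P1 indiff ⇒ q·9+(1-q)·3 = q·6+(1-q)·5 ⇒ q(3) = (1-q)(2) ⇒ q = 2/5
P2 indiff ⇒ p·7+(1-p)·6 = p·5+(1-p)·7 ⇒ p(2) = (1-p)(1) ⇒ p = 1/3

p=1/3, q=2/5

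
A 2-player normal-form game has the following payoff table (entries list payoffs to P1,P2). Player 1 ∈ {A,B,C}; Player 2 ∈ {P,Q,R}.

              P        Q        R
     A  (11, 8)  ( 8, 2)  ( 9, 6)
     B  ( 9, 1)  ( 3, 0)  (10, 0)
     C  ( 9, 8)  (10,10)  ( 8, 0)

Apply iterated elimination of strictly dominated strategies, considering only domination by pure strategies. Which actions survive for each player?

P2 drop R (P beats it: A:8>6 B:1>0 C:8>0)
P1 drop B (A beats it: P:11>9 Q:8>3)
P1→{A,C} P2→{P,Q}

IESDS → P1:{A,C} P2:{P,Q}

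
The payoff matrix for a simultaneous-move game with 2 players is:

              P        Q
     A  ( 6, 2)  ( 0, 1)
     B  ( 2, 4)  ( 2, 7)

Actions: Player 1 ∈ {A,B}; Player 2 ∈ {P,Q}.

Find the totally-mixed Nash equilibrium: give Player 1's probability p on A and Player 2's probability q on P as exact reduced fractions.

P1 indiff ⇒ q·6+(1-q)·0 = q·2+(1-q)·2 ⇒ q(4) = (1-q)(2) ⇒ q = 1/3
P2 indiff ⇒ p·2+(1-p)·4 = p·1+(1-p)·7 ⇒ p(1) = (1-p)(3) ⇒ p = 3/4

(p,q) = (3/4, 1/3)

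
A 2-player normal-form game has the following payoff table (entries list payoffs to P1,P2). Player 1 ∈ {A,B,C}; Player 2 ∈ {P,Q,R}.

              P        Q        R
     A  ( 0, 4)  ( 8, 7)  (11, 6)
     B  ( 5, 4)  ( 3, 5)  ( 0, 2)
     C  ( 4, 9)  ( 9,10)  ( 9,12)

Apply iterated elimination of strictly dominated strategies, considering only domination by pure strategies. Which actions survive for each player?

IESDS → P1:{A,C} P2:{Q,R}

P2 drop P (Q beats it: A:7>4 B:5>4 C:10>9)
P1 drop B (A beats it: Q:8>3 R:11>0)
P1→{A,C} P2→{Q,R}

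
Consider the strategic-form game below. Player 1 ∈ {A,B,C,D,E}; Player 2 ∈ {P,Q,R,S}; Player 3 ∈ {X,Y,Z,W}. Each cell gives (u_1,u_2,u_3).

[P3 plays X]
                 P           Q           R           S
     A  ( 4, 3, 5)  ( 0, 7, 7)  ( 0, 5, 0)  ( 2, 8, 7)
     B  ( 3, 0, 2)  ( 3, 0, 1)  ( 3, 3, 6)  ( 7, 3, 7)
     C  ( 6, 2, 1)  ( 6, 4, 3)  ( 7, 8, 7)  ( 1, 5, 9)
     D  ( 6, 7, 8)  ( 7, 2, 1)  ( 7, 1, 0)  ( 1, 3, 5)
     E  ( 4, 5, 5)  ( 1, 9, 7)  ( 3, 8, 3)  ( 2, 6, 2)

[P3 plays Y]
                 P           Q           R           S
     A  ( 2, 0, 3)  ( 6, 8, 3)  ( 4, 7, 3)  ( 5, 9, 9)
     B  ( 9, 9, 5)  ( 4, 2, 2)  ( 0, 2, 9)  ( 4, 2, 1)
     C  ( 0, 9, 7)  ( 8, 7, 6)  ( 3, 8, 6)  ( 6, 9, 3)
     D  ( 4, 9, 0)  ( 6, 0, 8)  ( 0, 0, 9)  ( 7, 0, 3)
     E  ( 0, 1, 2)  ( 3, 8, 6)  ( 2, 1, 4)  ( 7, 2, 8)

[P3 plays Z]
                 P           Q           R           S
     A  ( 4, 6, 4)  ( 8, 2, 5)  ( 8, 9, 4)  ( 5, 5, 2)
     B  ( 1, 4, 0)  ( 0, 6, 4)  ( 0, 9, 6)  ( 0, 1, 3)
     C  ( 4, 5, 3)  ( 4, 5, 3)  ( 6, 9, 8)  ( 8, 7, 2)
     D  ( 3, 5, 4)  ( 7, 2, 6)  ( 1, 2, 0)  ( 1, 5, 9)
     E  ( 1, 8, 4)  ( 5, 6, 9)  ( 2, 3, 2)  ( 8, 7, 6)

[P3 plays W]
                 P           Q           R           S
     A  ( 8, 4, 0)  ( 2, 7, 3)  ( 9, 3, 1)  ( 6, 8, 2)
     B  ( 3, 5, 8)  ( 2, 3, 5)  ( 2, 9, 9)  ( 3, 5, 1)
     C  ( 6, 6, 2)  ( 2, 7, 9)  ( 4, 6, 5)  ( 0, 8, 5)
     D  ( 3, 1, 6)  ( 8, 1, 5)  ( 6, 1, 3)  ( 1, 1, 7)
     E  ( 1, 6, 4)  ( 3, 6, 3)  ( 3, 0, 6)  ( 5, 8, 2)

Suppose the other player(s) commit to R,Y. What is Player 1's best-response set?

P1 best: {A}

u_1(A vs R,Y) = 4
u_1(B vs R,Y) = 0
u_1(C vs R,Y) = 3
u_1(D vs R,Y) = 0
u_1(E vs R,Y) = 2
max payoff 4 at {A}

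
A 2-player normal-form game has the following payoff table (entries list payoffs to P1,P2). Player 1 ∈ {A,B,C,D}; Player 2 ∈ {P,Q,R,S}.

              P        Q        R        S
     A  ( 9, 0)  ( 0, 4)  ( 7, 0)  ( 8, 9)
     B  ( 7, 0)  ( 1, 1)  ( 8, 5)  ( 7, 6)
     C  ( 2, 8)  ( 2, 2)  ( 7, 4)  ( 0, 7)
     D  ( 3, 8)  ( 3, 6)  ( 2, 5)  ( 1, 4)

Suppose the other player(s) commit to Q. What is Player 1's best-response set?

u_1(A vs Q) = 0
u_1(B vs Q) = 1
u_1(C vs Q) = 2
u_1(D vs Q) = 3
max payoff 3 at {D}

argmax u_1 = {D}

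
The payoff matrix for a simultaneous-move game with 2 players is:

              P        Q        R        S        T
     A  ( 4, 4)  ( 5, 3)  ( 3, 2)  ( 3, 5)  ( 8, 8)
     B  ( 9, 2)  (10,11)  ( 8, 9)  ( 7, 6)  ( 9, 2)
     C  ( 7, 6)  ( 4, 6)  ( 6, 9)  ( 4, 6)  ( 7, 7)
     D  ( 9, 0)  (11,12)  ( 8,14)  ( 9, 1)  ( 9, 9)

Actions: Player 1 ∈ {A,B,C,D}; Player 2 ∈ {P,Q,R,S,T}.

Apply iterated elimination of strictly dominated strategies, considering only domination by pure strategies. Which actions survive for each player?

IESDS → P1:{B,D} P2:{Q,R}

P1 drop A (B beats it: P:9>4 Q:10>5 R:8>3 S:7>3 T:9>8)
P1 drop C (B beats it: P:9>7 Q:10>4 R:8>6 S:7>4 T:9>7)
P2 drop P (Q beats it: B:11>2 D:12>0)
P2 drop S (Q beats it: B:11>6 D:12>1)
P2 drop T (Q beats it: B:11>2 D:12>9)
P1→{B,D} P2→{Q,R}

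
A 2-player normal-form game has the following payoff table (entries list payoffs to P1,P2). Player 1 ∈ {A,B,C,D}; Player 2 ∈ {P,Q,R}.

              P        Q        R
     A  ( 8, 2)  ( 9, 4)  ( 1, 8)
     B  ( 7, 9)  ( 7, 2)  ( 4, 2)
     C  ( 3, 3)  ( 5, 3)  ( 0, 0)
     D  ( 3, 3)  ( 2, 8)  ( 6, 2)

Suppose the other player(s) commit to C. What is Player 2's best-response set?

u_2(P vs C) = 3
u_2(Q vs C) = 3
u_2(R vs C) = 0
max payoff 3 at {P,Q}

argmax u_2 = {P,Q}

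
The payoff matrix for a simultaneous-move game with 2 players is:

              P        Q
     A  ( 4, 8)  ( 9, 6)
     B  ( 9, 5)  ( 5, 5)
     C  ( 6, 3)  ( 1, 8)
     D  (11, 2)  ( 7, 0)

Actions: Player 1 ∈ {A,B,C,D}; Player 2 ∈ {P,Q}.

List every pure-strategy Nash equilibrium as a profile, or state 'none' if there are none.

PSNE = {(D,P)}

(A,P): not NE [P1→D gives 11>4]
(A,Q): not NE [P2→P gives 8>6]
(B,P): not NE [P1→D gives 11>9]
(B,Q): not NE [P1→A gives 9>5]
(C,P): not NE [P1→D gives 11>6; P2→Q gives 8>3]
(C,Q): not NE [P1→A gives 9>1]
(D,P): NE
(D,Q): not NE [P1→A gives 9>7; P2→P gives 2>0]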